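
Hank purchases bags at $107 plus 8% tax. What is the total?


Calculate the tax:
8% of $107 = $8.56
Add tax to price:
$107 + $8.56 = $115.56

$115.56


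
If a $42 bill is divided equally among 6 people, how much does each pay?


Total bill: $42
Number of people: 6
Each pays: $42 / 6 = $7

$7


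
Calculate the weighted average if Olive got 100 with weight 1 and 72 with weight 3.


Weighted sum:
1 x 100 + 3 x 72 = 316
Total weight:
1 + 3 = 4
Weighted average:
316 / 4 = 79

79


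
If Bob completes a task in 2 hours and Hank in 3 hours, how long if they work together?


Bob's rate: 1/2 of the job per hour
Hank's rate: 1/3 of the job per hour
Combined rate: 1/2 + 1/3 = 5/6 per hour
Time = 1 / (5/6) = 6/5 = 1.2 hours

1.2 hours


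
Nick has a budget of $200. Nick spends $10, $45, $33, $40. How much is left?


Add up expenses:
$10 + $45 + $33 + $40 = $128
Subtract from budget:
$200 - $128 = $72

$72


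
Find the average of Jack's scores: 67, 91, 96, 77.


Add the scores:
67 + 91 + 96 + 77 = 331
Divide by the number of tests:
331 / 4 = 82.75

82.75


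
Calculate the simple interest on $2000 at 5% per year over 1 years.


Use the formula I = P x R x T / 100
P x R x T = 2000 x 5 x 1 = 10000
I = 10000 / 100 = $100

$100


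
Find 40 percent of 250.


Convert percentage to decimal:
40% = 0.4
Multiply:
250 x 0.4 = 100

100


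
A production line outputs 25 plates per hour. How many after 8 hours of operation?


Production rate: 25 plates per hour
Time: 8 hours
Total: 25 x 8 = 200 plates

200 plates


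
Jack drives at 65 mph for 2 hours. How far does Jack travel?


Use the formula: distance = speed x time
Speed = 65 mph, Time = 2 hours
65 x 2 = 130 miles

130 miles


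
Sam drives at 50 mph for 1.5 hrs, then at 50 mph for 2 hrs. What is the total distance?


Leg 1 distance:
50 x 1.5 = 75 miles
Leg 2 distance:
50 x 2 = 100 miles
Total distance:
75 + 100 = 175 miles

175 miles


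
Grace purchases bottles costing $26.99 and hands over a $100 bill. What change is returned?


Start with the amount paid:
$100
Subtract the price:
$100 - $26.99 = $73.01

$73.01


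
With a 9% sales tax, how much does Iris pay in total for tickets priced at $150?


Calculate the tax:
9% of $150 = $13.50
Add tax to price:
$150 + $13.50 = $163.50

$163.50


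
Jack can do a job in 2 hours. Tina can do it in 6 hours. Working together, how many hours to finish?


Jack's rate: 1/2 of the job per hour
Tina's rate: 1/6 of the job per hour
Combined rate: 1/2 + 1/6 = 2/3 per hour
Time = 1 / (2/3) = 3/2 = 1.5 hours

1.5 hours


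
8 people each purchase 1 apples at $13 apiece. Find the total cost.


Cost per person:
1 x $13 = $13
Group total:
8 x $13 = $104

$104


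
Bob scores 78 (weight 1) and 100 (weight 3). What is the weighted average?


Weighted sum:
1 x 78 + 3 x 100 = 378
Total weight:
1 + 3 = 4
Weighted average:
378 / 4 = 94.5

94.5


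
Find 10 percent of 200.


Convert percentage to decimal:
10% = 0.1
Multiply:
200 x 0.1 = 20

20


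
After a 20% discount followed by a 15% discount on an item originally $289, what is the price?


First discount:
20% of $289 = $57.80
Price after first discount:
$289 - $57.80 = $231.20
Second discount:
15% of $231.20 = $34.68
Final price:
$231.20 - $34.68 = $196.52

$196.52


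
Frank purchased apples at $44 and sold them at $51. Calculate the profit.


Selling price = $51
Cost price = $44
Profit = selling price - cost price:
Profit = $51 - $44 = $7

$7


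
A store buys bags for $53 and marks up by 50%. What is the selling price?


Calculate the markup amount:
50% of $53 = $26.50
Add to cost:
$53 + $26.50 = $79.50

$79.50


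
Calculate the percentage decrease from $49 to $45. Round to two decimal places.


Find the absolute change:
|45 - 49| = 4
Divide by original and multiply by 100:
4 / 49 x 100 = 8.1632...% ≈ 8.16%

8.16%


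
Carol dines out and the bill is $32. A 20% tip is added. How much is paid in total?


Calculate the tip:
20% of $32 = $6.40
Add tip to meal cost:
$32 + $6.40 = $38.40

$38.40


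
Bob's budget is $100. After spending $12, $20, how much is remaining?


Add up expenses:
$12 + $20 = $32
Subtract from budget:
$100 - $32 = $68

$68


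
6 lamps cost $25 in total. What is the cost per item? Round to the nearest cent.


Total cost: $25
Number of items: 6
Unit price: $25 / 6 = $4.1666... ≈ $4.17

$4.17


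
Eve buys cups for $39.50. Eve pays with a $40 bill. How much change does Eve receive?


Start with the amount paid:
$40
Subtract the price:
$40 - $39.50 = $0.50

$0.50


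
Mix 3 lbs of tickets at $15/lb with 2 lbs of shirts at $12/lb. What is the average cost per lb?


Cost of tickets:
3 x $15 = $45
Cost of shirts:
2 x $12 = $24
Total cost: $45 + $24 = $69
Total weight: 5 lbs
Average: $69 / 5 = $13.80/lb

$13.80/lb


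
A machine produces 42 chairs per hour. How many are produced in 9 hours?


Production rate: 42 chairs per hour
Time: 9 hours
Total: 42 x 9 = 378 chairs

378 chairs


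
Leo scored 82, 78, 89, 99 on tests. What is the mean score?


Add the scores:
82 + 78 + 89 + 99 = 348
Divide by the number of tests:
348 / 4 = 87

87


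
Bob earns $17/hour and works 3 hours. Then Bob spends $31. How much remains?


Calculate earnings:
3 x $17 = $51
Subtract spending:
$51 - $31 = $20

$20


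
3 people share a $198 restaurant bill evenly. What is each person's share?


Total bill: $198
Number of people: 3
Each pays: $198 / 3 = $66

$66


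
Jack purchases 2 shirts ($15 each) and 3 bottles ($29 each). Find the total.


Cost of shirts:
2 x $15 = $30
Cost of bottles:
3 x $29 = $87
Add both:
$30 + $87 = $117

$117


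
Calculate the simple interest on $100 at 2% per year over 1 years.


Use the formula I = P x R x T / 100
P x R x T = 100 x 2 x 1 = 200
I = 200 / 100 = $2

$2


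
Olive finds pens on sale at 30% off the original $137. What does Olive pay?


Calculate the discount amount:
30% of $137 = $41.10
Subtract from original:
$137 - $41.10 = $95.90

$95.90


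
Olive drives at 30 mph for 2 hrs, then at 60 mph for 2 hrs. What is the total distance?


Leg 1 distance:
30 x 2 = 60 miles
Leg 2 distance:
60 x 2 = 120 miles
Total distance:
60 + 120 = 180 miles

180 miles


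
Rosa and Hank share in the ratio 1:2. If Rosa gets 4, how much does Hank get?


Find the multiplier:
4 / 1 = 4
Apply to Hank's share:
2 x 4 = 8

8


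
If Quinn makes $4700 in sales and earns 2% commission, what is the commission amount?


Convert rate to decimal:
2% = 0.02
Multiply by sales:
$4700 x 0.02 = $94

$94


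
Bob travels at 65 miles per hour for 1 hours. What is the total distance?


Use the formula: distance = speed x time
Speed = 65 mph, Time = 1 hours
65 x 1 = 65 miles

65 miles


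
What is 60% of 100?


Convert percentage to decimal:
60% = 0.6
Multiply:
100 x 0.6 = 60

60


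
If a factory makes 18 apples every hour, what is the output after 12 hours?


Production rate: 18 apples per hour
Time: 12 hours
Total: 18 x 12 = 216 apples

216 apples


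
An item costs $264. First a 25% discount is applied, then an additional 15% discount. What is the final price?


First discount:
25% of $264 = $66
Price after first discount:
$264 - $66 = $198
Second discount:
15% of $198 = $29.70
Final price:
$198 - $29.70 = $168.30

$168.30


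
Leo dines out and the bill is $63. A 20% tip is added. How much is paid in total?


Calculate the tip:
20% of $63 = $12.60
Add tip to meal cost:
$63 + $12.60 = $75.60

$75.60


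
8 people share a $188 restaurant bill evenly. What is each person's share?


Total bill: $188
Number of people: 8
Each pays: $188 / 8 = $23.50

$23.50


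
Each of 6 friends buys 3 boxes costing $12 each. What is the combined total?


Cost per person:
3 x $12 = $36
Group total:
6 x $36 = $216

$216


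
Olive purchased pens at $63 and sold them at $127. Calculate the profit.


Selling price = $127
Cost price = $63
Profit = selling price - cost price:
Profit = $127 - $63 = $64

$64


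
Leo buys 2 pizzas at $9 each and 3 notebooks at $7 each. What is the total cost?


Cost of pizzas:
2 x $9 = $18
Cost of notebooks:
3 x $7 = $21
Add both:
$18 + $21 = $39

$39


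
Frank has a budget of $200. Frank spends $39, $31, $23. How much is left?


Add up expenses:
$39 + $31 + $23 = $93
Subtract from budget:
$200 - $93 = $107

$107


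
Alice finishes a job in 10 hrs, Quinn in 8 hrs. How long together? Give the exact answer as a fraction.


Alice's rate: 1/10 of the job per hour
Quinn's rate: 1/8 of the job per hour
Combined rate: 1/10 + 1/8 = 9/40 per hour
Time = 1 / (9/40) = 40/9 hours (≈ 4.44 hours)

40/9 hours


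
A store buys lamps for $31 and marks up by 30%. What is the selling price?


Calculate the markup amount:
30% of $31 = $9.30
Add to cost:
$31 + $9.30 = $40.30

$40.30


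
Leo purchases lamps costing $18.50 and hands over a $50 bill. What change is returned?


Start with the amount paid:
$50
Subtract the price:
$50 - $18.50 = $31.50

$31.50


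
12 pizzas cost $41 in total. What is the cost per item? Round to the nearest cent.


Total cost: $41
Number of items: 12
Unit price: $41 / 12 = $3.4166... ≈ $3.42

$3.42


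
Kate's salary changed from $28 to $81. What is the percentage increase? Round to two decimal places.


Find the absolute change:
|81 - 28| = 53
Divide by original and multiply by 100:
53 / 28 x 100 = 189.2857...% ≈ 189.29%

189.29%


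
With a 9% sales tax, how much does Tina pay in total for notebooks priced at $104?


Calculate the tax:
9% of $104 = $9.36
Add tax to price:
$104 + $9.36 = $113.36

$113.36


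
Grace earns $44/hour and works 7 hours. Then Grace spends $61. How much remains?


Calculate earnings:
7 x $44 = $308
Subtract spending:
$308 - $61 = $247

$247


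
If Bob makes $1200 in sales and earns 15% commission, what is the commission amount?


Convert rate to decimal:
15% = 0.15
Multiply by sales:
$1200 x 0.15 = $180

$180


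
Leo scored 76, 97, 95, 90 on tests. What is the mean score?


Add the scores:
76 + 97 + 95 + 90 = 358
Divide by the number of tests:
358 / 4 = 89.5

89.5


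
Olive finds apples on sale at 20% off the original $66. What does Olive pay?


Calculate the discount amount:
20% of $66 = $13.20
Subtract from original:
$66 - $13.20 = $52.80

$52.80


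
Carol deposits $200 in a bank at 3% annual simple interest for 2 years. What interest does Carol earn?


Use the formula I = P x R x T / 100
P x R x T = 200 x 3 x 2 = 1200
I = 1200 / 100 = $12

$12


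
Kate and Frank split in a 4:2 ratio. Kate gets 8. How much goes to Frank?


Find the multiplier:
8 / 4 = 2
Apply to Frank's share:
2 x 2 = 4

4


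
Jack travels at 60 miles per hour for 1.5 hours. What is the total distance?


Use the formula: distance = speed x time
Speed = 60 mph, Time = 1.5 hours
60 x 1.5 = 90 miles

90 miles


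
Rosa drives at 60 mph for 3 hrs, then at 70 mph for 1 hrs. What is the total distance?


Leg 1 distance:
60 x 3 = 180 miles
Leg 2 distance:
70 x 1 = 70 miles
Total distance:
180 + 70 = 250 miles

250 miles


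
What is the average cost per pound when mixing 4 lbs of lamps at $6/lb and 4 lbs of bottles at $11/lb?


Cost of lamps:
4 x $6 = $24
Cost of bottles:
4 x $11 = $44
Total cost: $24 + $44 = $68
Total weight: 8 lbs
Average: $68 / 8 = $8.50/lb

$8.50/lb


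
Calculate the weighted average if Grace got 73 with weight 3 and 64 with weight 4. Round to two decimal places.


Weighted sum:
3 x 73 + 4 x 64 = 475
Total weight:
3 + 4 = 7
Weighted average:
475 / 7 = 67.8571... ≈ 67.86

67.86


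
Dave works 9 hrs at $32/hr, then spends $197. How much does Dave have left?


Calculate earnings:
9 x $32 = $288
Subtract spending:
$288 - $197 = $91

$91


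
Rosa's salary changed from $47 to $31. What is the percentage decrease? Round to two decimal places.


Find the absolute change:
|31 - 47| = 16
Divide by original and multiply by 100:
16 / 47 x 100 = 34.0425...% ≈ 34.04%

34.04%


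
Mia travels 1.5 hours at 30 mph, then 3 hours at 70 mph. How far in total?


Leg 1 distance:
30 x 1.5 = 45 miles
Leg 2 distance:
70 x 3 = 210 miles
Total distance:
45 + 210 = 255 miles

255 miles


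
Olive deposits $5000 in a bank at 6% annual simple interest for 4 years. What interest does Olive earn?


Use the formula I = P x R x T / 100
P x R x T = 5000 x 6 x 4 = 120000
I = 120000 / 100 = $1200

$1200


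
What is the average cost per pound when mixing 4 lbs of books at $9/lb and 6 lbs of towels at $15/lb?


Cost of books:
4 x $9 = $36
Cost of towels:
6 x $15 = $90
Total cost: $36 + $90 = $126
Total weight: 10 lbs
Average: $126 / 10 = $12.60/lb

$12.60/lb


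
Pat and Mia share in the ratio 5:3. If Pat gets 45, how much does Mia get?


Find the multiplier:
45 / 5 = 9
Apply to Mia's share:
3 x 9 = 27

27


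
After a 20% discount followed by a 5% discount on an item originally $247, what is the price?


First discount:
20% of $247 = $49.40
Price after first discount:
$247 - $49.40 = $197.60
Second discount:
5% of $197.60 = $9.88
Final price:
$197.60 - $9.88 = $187.72

$187.72


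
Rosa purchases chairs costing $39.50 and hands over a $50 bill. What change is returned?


Start with the amount paid:
$50
Subtract the price:
$50 - $39.50 = $10.50

$10.50


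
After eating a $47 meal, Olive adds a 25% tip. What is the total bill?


Calculate the tip:
25% of $47 = $11.75
Add tip to meal cost:
$47 + $11.75 = $58.75

$58.75


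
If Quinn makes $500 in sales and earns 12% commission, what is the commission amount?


Convert rate to decimal:
12% = 0.12
Multiply by sales:
$500 x 0.12 = $60

$60


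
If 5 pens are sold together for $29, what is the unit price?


Total cost: $29
Number of items: 5
Unit price: $29 / 5 = $5.80

$5.80


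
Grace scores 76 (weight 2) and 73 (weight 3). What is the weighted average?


Weighted sum:
2 x 76 + 3 x 73 = 371
Total weight:
2 + 3 = 5
Weighted average:
371 / 5 = 74.2

74.2


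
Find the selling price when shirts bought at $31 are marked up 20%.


Calculate the markup amount:
20% of $31 = $6.20
Add to cost:
$31 + $6.20 = $37.20

$37.20


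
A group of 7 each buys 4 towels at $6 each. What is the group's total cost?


Cost per person:
4 x $6 = $24
Group total:
7 x $24 = $168

$168


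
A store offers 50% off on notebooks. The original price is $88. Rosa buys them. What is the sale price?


Calculate the discount amount:
50% of $88 = $44
Subtract from original:
$88 - $44 = $44

$44


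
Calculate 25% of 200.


Convert percentage to decimal:
25% = 0.25
Multiply:
200 x 0.25 = 50

50


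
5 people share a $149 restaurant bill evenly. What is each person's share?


Total bill: $149
Number of people: 5
Each pays: $149 / 5 = $29.80

$29.80


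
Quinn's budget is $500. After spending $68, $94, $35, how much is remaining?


Add up expenses:
$68 + $94 + $35 = $197
Subtract from budget:
$500 - $197 = $303

$303


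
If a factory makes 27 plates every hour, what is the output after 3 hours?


Production rate: 27 plates per hour
Time: 3 hours
Total: 27 x 3 = 81 plates

81 plates


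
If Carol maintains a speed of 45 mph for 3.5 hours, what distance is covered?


Use the formula: distance = speed x time
Speed = 45 mph, Time = 3.5 hours
45 x 3.5 = 157.5 miles

157.5 miles


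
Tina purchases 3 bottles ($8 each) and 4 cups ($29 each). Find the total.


Cost of bottles:
3 x $8 = $24
Cost of cups:
4 x $29 = $116
Add both:
$24 + $116 = $140

$140


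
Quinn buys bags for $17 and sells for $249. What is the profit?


Selling price = $249
Cost price = $17
Profit = selling price - cost price:
Profit = $249 - $17 = $232

$232


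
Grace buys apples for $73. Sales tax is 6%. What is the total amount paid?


Calculate the tax:
6% of $73 = $4.38
Add tax to price:
$73 + $4.38 = $77.38

$77.38


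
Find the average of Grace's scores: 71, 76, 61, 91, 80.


Add the scores:
71 + 76 + 61 + 91 + 80 = 379
Divide by the number of tests:
379 / 5 = 75.8

75.8


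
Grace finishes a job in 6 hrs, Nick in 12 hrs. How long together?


Grace's rate: 1/6 of the job per hour
Nick's rate: 1/12 of the job per hour
Combined rate: 1/6 + 1/12 = 1/4 per hour
Time = 1 / (1/4) = 4 hours

4 hours


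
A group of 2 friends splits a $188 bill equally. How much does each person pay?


Total bill: $188
Number of people: 2
Each pays: $188 / 2 = $94

$94


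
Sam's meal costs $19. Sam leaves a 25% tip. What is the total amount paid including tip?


Calculate the tip:
25% of $19 = $4.75
Add tip to meal cost:
$19 + $4.75 = $23.75

$23.75


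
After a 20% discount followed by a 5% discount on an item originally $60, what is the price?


First discount:
20% of $60 = $12
Price after first discount:
$60 - $12 = $48
Second discount:
5% of $48 = $2.40
Final price:
$48 - $2.40 = $45.60

$45.60


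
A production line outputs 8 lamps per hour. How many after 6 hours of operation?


Production rate: 8 lamps per hour
Time: 6 hours
Total: 8 x 6 = 48 lamps

48 lamps


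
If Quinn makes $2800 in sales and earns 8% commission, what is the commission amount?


Convert rate to decimal:
8% = 0.08
Multiply by sales:
$2800 x 0.08 = $224

$224


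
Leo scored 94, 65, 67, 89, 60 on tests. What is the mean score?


Add the scores:
94 + 65 + 67 + 89 + 60 = 375
Divide by the number of tests:
375 / 5 = 75

75


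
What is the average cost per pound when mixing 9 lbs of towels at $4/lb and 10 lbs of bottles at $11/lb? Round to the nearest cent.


Cost of towels:
9 x $4 = $36
Cost of bottles:
10 x $11 = $110
Total cost: $36 + $110 = $146
Total weight: 19 lbs
Average: $146 / 19 = $7.6842... ≈ $7.68/lb

$7.68/lb


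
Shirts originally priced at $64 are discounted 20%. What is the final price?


Calculate the discount amount:
20% of $64 = $12.80
Subtract from original:
$64 - $12.80 = $51.20

$51.20


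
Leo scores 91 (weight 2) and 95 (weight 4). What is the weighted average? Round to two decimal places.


Weighted sum:
2 x 91 + 4 x 95 = 562
Total weight:
2 + 4 = 6
Weighted average:
562 / 6 = 93.6666... ≈ 93.67

93.67


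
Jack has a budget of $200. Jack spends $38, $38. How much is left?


Add up expenses:
$38 + $38 = $76
Subtract from budget:
$200 - $76 = $124

$124


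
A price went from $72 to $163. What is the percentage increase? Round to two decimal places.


Find the absolute change:
|163 - 72| = 91
Divide by original and multiply by 100:
91 / 72 x 100 = 126.3888...% ≈ 126.39%

126.39%


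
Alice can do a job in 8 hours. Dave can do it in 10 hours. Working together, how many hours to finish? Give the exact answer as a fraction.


Alice's rate: 1/8 of the job per hour
Dave's rate: 1/10 of the job per hour
Combined rate: 1/8 + 1/10 = 9/40 per hour
Time = 1 / (9/40) = 40/9 hours (≈ 4.44 hours)

40/9 hours


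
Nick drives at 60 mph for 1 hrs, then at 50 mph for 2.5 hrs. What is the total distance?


Leg 1 distance:
60 x 1 = 60 miles
Leg 2 distance:
50 x 2.5 = 125 miles
Total distance:
60 + 125 = 185 miles

185 miles


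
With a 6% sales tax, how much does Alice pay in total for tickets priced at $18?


Calculate the tax:
6% of $18 = $1.08
Add tax to price:
$18 + $1.08 = $19.08

$19.08


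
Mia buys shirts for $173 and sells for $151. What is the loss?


Selling price = $151
Cost price = $173
Loss = cost price - selling price:
Loss = $173 - $151 = $22

$22


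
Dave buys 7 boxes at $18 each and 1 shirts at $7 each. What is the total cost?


Cost of boxes:
7 x $18 = $126
Cost of shirts:
1 x $7 = $7
Add both:
$126 + $7 = $133

$133


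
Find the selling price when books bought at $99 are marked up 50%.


Calculate the markup amount:
50% of $99 = $49.50
Add to cost:
$99 + $49.50 = $148.50

$148.50


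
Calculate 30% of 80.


Convert percentage to decimal:
30% = 0.3
Multiply:
80 x 0.3 = 24

24


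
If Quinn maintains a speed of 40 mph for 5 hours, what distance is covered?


Use the formula: distance = speed x time
Speed = 40 mph, Time = 5 hours
40 x 5 = 200 miles

200 miles


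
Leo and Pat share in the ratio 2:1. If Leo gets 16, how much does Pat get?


Find the multiplier:
16 / 2 = 8
Apply to Pat's share:
1 x 8 = 8

8


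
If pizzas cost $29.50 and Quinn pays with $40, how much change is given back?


Start with the amount paid:
$40
Subtract the price:
$40 - $29.50 = $10.50

$10.50


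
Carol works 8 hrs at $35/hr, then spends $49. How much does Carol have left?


Calculate earnings:
8 x $35 = $280
Subtract spending:
$280 - $49 = $231

$231


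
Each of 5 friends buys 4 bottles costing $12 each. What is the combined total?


Cost per person:
4 x $12 = $48
Group total:
5 x $48 = $240

$240


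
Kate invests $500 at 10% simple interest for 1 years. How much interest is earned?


Use the formula I = P x R x T / 100
P x R x T = 500 x 10 x 1 = 5000
I = 5000 / 100 = $50

$50


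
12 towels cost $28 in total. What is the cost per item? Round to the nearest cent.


Total cost: $28
Number of items: 12
Unit price: $28 / 12 = $2.3333... ≈ $2.33

$2.33


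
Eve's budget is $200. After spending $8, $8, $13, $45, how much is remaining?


Add up expenses:
$8 + $8 + $13 + $45 = $74
Subtract from budget:
$200 - $74 = $126

$126


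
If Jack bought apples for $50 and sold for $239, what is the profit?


Selling price = $239
Cost price = $50
Profit = selling price - cost price:
Profit = $239 - $50 = $189

$189


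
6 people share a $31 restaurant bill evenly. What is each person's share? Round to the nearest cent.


Total bill: $31
Number of people: 6
Each pays: $31 / 6 = $5.1666... ≈ $5.17

$5.17


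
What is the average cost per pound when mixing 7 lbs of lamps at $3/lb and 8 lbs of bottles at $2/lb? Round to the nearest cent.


Cost of lamps:
7 x $3 = $21
Cost of bottles:
8 x $2 = $16
Total cost: $21 + $16 = $37
Total weight: 15 lbs
Average: $37 / 15 = $2.4666... ≈ $2.47/lb

$2.47/lb


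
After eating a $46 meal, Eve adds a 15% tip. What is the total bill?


Calculate the tip:
15% of $46 = $6.90
Add tip to meal cost:
$46 + $6.90 = $52.90

$52.90


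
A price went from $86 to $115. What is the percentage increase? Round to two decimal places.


Find the absolute change:
|115 - 86| = 29
Divide by original and multiply by 100:
29 / 86 x 100 = 33.7209...% ≈ 33.72%

33.72%


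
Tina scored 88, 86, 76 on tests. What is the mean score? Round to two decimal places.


Add the scores:
88 + 86 + 76 = 250
Divide by the number of tests:
250 / 3 = 83.3333... ≈ 83.33

83.33


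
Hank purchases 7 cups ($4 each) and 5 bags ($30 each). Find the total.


Cost of cups:
7 x $4 = $28
Cost of bags:
5 x $30 = $150
Add both:
$28 + $150 = $178

$178


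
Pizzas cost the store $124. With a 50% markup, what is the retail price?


Calculate the markup amount:
50% of $124 = $62
Add to cost:
$124 + $62 = $186

$186


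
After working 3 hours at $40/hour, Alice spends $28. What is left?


Calculate earnings:
3 x $40 = $120
Subtract spending:
$120 - $28 = $92

$92


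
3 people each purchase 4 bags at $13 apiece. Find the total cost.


Cost per person:
4 x $13 = $52
Group total:
3 x $52 = $156

$156


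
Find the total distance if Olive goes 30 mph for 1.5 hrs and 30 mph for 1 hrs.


Leg 1 distance:
30 x 1.5 = 45 miles
Leg 2 distance:
30 x 1 = 30 miles
Total distance:
45 + 30 = 75 miles

75 miles


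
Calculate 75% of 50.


Convert percentage to decimal:
75% = 0.75
Multiply:
50 x 0.75 = 37.5

37.5


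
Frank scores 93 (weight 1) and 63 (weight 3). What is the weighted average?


Weighted sum:
1 x 93 + 3 x 63 = 282
Total weight:
1 + 3 = 4
Weighted average:
282 / 4 = 70.5

70.5


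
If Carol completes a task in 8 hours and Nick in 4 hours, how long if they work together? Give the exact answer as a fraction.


Carol's rate: 1/8 of the job per hour
Nick's rate: 1/4 of the job per hour
Combined rate: 1/8 + 1/4 = 3/8 per hour
Time = 1 / (3/8) = 8/3 hours (≈ 2.67 hours)

8/3 hours


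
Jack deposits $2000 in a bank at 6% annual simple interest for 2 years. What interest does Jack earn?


Use the formula I = P x R x T / 100
P x R x T = 2000 x 6 x 2 = 24000
I = 24000 / 100 = $240

$240


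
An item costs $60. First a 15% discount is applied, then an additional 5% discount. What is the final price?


First discount:
15% of $60 = $9
Price after first discount:
$60 - $9 = $51
Second discount:
5% of $51 = $2.55
Final price:
$51 - $2.55 = $48.45

$48.45


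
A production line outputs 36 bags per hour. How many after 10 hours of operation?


Production rate: 36 bags per hour
Time: 10 hours
Total: 36 x 10 = 360 bags

360 bags


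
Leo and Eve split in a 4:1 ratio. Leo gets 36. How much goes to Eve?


Find the multiplier:
36 / 4 = 9
Apply to Eve's share:
1 x 9 = 9

9


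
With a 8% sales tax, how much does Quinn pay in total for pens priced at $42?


Calculate the tax:
8% of $42 = $3.36
Add tax to price:
$42 + $3.36 = $45.36

$45.36


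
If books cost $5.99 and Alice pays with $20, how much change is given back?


Start with the amount paid:
$20
Subtract the price:
$20 - $5.99 = $14.01

$14.01


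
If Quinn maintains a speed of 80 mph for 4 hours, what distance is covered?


Use the formula: distance = speed x time
Speed = 80 mph, Time = 4 hours
80 x 4 = 320 miles

320 miles


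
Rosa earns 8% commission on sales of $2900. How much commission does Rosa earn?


Convert rate to decimal:
8% = 0.08
Multiply by sales:
$2900 x 0.08 = $232

$232


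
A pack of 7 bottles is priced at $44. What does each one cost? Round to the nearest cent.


Total cost: $44
Number of items: 7
Unit price: $44 / 7 = $6.2857... ≈ $6.29

$6.29


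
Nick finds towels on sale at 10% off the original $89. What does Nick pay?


Calculate the discount amount:
10% of $89 = $8.90
Subtract from original:
$89 - $8.90 = $80.10

$80.10


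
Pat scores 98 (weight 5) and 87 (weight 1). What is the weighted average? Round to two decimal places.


Weighted sum:
5 x 98 + 1 x 87 = 577
Total weight:
5 + 1 = 6
Weighted average:
577 / 6 = 96.1666... ≈ 96.17

96.17


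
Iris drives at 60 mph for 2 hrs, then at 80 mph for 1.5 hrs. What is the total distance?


Leg 1 distance:
60 x 2 = 120 miles
Leg 2 distance:
80 x 1.5 = 120 miles
Total distance:
120 + 120 = 240 miles

240 miles


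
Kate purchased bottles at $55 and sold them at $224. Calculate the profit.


Selling price = $224
Cost price = $55
Profit = selling price - cost price:
Profit = $224 - $55 = $169

$169


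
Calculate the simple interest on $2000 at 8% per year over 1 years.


Use the formula I = P x R x T / 100
P x R x T = 2000 x 8 x 1 = 16000
I = 16000 / 100 = $160

$160


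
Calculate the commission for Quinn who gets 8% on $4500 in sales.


Convert rate to decimal:
8% = 0.08
Multiply by sales:
$4500 x 0.08 = $360

$360


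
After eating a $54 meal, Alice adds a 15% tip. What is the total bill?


Calculate the tip:
15% of $54 = $8.10
Add tip to meal cost:
$54 + $8.10 = $62.10

$62.10


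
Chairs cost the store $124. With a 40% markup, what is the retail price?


Calculate the markup amount:
40% of $124 = $49.60
Add to cost:
$124 + $49.60 = $173.60

$173.60


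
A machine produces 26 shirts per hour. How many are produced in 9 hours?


Production rate: 26 shirts per hour
Time: 9 hours
Total: 26 x 9 = 234 shirts

234 shirts


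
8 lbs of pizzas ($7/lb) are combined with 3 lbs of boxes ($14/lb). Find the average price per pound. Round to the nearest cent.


Cost of pizzas:
8 x $7 = $56
Cost of boxes:
3 x $14 = $42
Total cost: $56 + $42 = $98
Total weight: 11 lbs
Average: $98 / 11 = $8.9090... ≈ $8.91/lb

$8.91/lb


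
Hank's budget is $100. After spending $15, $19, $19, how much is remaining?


Add up expenses:
$15 + $19 + $19 = $53
Subtract from budget:
$100 - $53 = $47

$47


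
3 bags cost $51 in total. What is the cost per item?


Total cost: $51
Number of items: 3
Unit price: $51 / 3 = $17

$17


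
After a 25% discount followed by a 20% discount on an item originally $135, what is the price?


First discount:
25% of $135 = $33.75
Price after first discount:
$135 - $33.75 = $101.25
Second discount:
20% of $101.25 = $20.25
Final price:
$101.25 - $20.25 = $81

$81


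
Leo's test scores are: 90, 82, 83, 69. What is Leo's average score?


Add the scores:
90 + 82 + 83 + 69 = 324
Divide by the number of tests:
324 / 4 = 81

81


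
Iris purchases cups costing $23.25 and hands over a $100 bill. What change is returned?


Start with the amount paid:
$100
Subtract the price:
$100 - $23.25 = $76.75

$76.75


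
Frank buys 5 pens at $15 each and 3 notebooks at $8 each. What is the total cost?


Cost of pens:
5 x $15 = $75
Cost of notebooks:
3 x $8 = $24
Add both:
$75 + $24 = $99

$99


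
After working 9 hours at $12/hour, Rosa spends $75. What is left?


Calculate earnings:
9 x $12 = $108
Subtract spending:
$108 - $75 = $33

$33


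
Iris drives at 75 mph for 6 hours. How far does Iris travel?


Use the formula: distance = speed x time
Speed = 75 mph, Time = 6 hours
75 x 6 = 450 miles

450 miles


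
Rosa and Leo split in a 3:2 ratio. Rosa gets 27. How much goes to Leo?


Find the multiplier:
27 / 3 = 9
Apply to Leo's share:
2 x 9 = 18

18


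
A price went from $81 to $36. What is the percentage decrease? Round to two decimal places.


Find the absolute change:
|36 - 81| = 45
Divide by original and multiply by 100:
45 / 81 x 100 = 55.5555...% ≈ 55.56%

55.56%


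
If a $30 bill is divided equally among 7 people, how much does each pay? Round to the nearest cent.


Total bill: $30
Number of people: 7
Each pays: $30 / 7 = $4.2857... ≈ $4.29

$4.29


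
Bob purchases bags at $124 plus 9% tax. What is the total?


Calculate the tax:
9% of $124 = $11.16
Add tax to price:
$124 + $11.16 = $135.16

$135.16


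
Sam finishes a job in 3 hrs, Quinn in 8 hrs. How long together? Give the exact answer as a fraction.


Sam's rate: 1/3 of the job per hour
Quinn's rate: 1/8 of the job per hour
Combined rate: 1/3 + 1/8 = 11/24 per hour
Time = 1 / (11/24) = 24/11 hours (≈ 2.18 hours)

24/11 hours


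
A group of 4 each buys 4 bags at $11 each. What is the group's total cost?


Cost per person:
4 x $11 = $44
Group total:
4 x $44 = $176

$176


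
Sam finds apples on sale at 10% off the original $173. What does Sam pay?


Calculate the discount amount:
10% of $173 = $17.30
Subtract from original:
$173 - $17.30 = $155.70

$155.70


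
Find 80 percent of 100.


Convert percentage to decimal:
80% = 0.8
Multiply:
100 x 0.8 = 80

80


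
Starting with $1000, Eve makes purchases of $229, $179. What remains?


Add up expenses:
$229 + $179 = $408
Subtract from budget:
$1000 - $408 = $592

$592


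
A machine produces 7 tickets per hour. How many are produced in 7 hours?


Production rate: 7 tickets per hour
Time: 7 hours
Total: 7 x 7 = 49 tickets

49 tickets


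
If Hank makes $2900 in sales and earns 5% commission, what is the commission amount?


Convert rate to decimal:
5% = 0.05
Multiply by sales:
$2900 x 0.05 = $145

$145


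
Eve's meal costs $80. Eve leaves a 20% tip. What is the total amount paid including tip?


Calculate the tip:
20% of $80 = $16
Add tip to meal cost:
$80 + $16 = $96

$96


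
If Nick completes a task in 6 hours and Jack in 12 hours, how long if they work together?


Nick's rate: 1/6 of the job per hour
Jack's rate: 1/12 of the job per hour
Combined rate: 1/6 + 1/12 = 1/4 per hour
Time = 1 / (1/4) = 4 hours

4 hours


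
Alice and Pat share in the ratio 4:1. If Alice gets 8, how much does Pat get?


Find the multiplier:
8 / 4 = 2
Apply to Pat's share:
1 x 2 = 2

2


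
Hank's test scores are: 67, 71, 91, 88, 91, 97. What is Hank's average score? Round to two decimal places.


Add the scores:
67 + 71 + 91 + 88 + 91 + 97 = 505
Divide by the number of tests:
505 / 6 = 84.1666... ≈ 84.17

84.17


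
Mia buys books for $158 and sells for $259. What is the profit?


Selling price = $259
Cost price = $158
Profit = selling price - cost price:
Profit = $259 - $158 = $101

$101


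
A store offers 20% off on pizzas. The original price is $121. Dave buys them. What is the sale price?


Calculate the discount amount:
20% of $121 = $24.20
Subtract from original:
$121 - $24.20 = $96.80

$96.80


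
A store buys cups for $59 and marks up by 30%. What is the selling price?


Calculate the markup amount:
30% of $59 = $17.70
Add to cost:
$59 + $17.70 = $76.70

$76.70


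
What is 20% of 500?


Convert percentage to decimal:
20% = 0.2
Multiply:
500 x 0.2 = 100

100


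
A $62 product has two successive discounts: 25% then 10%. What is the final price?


First discount:
25% of $62 = $15.50
Price after first discount:
$62 - $15.50 = $46.50
Second discount:
10% of $46.50 = $4.65
Final price:
$46.50 - $4.65 = $41.85

$41.85


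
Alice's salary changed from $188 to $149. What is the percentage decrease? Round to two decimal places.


Find the absolute change:
|149 - 188| = 39
Divide by original and multiply by 100:
39 / 188 x 100 = 20.7446...% ≈ 20.74%

20.74%


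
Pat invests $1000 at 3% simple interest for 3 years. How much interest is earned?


Use the formula I = P x R x T / 100
P x R x T = 1000 x 3 x 3 = 9000
I = 9000 / 100 = $90

$90


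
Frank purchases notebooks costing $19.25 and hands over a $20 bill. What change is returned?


Start with the amount paid:
$20
Subtract the price:
$20 - $19.25 = $0.75

$0.75


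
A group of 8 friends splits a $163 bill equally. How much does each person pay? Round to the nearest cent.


Total bill: $163
Number of people: 8
Each pays: $163 / 8 = $20.375 ≈ $20.38

$20.38


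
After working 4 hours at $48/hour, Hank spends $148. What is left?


Calculate earnings:
4 x $48 = $192
Subtract spending:
$192 - $148 = $44

$44


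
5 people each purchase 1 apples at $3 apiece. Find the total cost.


Cost per person:
1 x $3 = $3
Group total:
5 x $3 = $15

$15


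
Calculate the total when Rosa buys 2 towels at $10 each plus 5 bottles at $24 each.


Cost of towels:
2 x $10 = $20
Cost of bottles:
5 x $24 = $120
Add both:
$20 + $120 = $140

$140


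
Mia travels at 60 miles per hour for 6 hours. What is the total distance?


Use the formula: distance = speed x time
Speed = 60 mph, Time = 6 hours
60 x 6 = 360 miles

360 miles


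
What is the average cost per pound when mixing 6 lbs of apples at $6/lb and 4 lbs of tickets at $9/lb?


Cost of apples:
6 x $6 = $36
Cost of tickets:
4 x $9 = $36
Total cost: $36 + $36 = $72
Total weight: 10 lbs
Average: $72 / 10 = $7.20/lb

$7.20/lb


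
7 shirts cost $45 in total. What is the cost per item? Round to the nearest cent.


Total cost: $45
Number of items: 7
Unit price: $45 / 7 = $6.4285... ≈ $6.43

$6.43


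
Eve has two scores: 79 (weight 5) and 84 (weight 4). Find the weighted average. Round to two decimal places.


Weighted sum:
5 x 79 + 4 x 84 = 731
Total weight:
5 + 4 = 9
Weighted average:
731 / 9 = 81.2222... ≈ 81.22

81.22


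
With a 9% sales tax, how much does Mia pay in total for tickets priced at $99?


Calculate the tax:
9% of $99 = $8.91
Add tax to price:
$99 + $8.91 = $107.91

$107.91


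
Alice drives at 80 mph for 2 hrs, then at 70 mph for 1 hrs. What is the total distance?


Leg 1 distance:
80 x 2 = 160 miles
Leg 2 distance:
70 x 1 = 70 miles
Total distance:
160 + 70 = 230 miles

230 miles


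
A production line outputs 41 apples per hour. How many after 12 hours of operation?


Production rate: 41 apples per hour
Time: 12 hours
Total: 41 x 12 = 492 apples

492 apples


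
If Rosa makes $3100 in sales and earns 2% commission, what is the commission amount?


Convert rate to decimal:
2% = 0.02
Multiply by sales:
$3100 x 0.02 = $62

$62


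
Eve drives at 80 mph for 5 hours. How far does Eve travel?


Use the formula: distance = speed x time
Speed = 80 mph, Time = 5 hours
80 x 5 = 400 miles

400 miles


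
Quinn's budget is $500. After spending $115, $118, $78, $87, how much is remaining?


Add up expenses:
$115 + $118 + $78 + $87 = $398
Subtract from budget:
$500 - $398 = $102

$102


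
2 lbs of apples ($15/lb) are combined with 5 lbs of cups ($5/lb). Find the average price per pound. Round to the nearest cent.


Cost of apples:
2 x $15 = $30
Cost of cups:
5 x $5 = $25
Total cost: $30 + $25 = $55
Total weight: 7 lbs
Average: $55 / 7 = $7.8571... ≈ $7.86/lb

$7.86/lb


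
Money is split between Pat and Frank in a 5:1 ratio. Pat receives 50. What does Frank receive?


Find the multiplier:
50 / 5 = 10
Apply to Frank's share:
1 x 10 = 10

10


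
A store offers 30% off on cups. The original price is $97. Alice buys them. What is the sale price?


Calculate the discount amount:
30% of $97 = $29.10
Subtract from original:
$97 - $29.10 = $67.90

$67.90


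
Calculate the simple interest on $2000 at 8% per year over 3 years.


Use the formula I = P x R x T / 100
P x R x T = 2000 x 8 x 3 = 48000
I = 48000 / 100 = $480

$480


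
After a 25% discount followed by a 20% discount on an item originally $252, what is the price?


First discount:
25% of $252 = $63
Price after first discount:
$252 - $63 = $189
Second discount:
20% of $189 = $37.80
Final price:
$189 - $37.80 = $151.20

$151.20


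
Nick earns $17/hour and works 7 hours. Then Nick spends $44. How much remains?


Calculate earnings:
7 x $17 = $119
Subtract spending:
$119 - $44 = $75

$75


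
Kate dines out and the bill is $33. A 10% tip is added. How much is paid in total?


Calculate the tip:
10% of $33 = $3.30
Add tip to meal cost:
$33 + $3.30 = $36.30

$36.30


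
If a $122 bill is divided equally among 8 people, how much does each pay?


Total bill: $122
Number of people: 8
Each pays: $122 / 8 = $15.25

$15.25


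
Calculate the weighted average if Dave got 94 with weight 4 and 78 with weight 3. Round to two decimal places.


Weighted sum:
4 x 94 + 3 x 78 = 610
Total weight:
4 + 3 = 7
Weighted average:
610 / 7 = 87.1428... ≈ 87.14

87.14


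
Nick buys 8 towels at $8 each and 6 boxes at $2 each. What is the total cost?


Cost of towels:
8 x $8 = $64
Cost of boxes:
6 x $2 = $12
Add both:
$64 + $12 = $76

$76


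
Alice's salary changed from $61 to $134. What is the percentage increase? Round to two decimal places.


Find the absolute change:
|134 - 61| = 73
Divide by original and multiply by 100:
73 / 61 x 100 = 119.6721...% ≈ 119.67%

119.67%


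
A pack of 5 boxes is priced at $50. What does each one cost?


Total cost: $50
Number of items: 5
Unit price: $50 / 5 = $10

$10


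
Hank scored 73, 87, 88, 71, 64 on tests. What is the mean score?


Add the scores:
73 + 87 + 88 + 71 + 64 = 383
Divide by the number of tests:
383 / 5 = 76.6

76.6


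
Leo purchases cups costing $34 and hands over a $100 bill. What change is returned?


Start with the amount paid:
$100
Subtract the price:
$100 - $34 = $66

$66


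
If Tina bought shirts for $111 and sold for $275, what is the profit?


Selling price = $275
Cost price = $111
Profit = selling price - cost price:
Profit = $275 - $111 = $164

$164
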